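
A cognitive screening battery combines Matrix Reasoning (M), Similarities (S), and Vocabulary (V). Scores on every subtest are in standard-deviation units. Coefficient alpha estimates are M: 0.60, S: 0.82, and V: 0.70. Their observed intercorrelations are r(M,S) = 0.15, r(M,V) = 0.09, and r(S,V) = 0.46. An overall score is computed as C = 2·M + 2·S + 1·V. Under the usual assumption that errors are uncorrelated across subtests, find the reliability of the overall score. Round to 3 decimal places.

0.789

Var(C) = 2² + 2² + 1 + 2·[4·0.15 + 2·0.09 + 2·0.46] = 9 + 3.4 = 12.4.
With uncorrelated errors the cross-covariances are all true-score covariance, so they carry over unchanged; only the diagonal terms shrink to ρᵢσᵢ².
True-score variance = [2²·0.60 + 2²·0.82 + 0.70] + 3.4 = 6.38 + 3.4 = 9.78.
Reliability = 9.78 / 12.4 = 0.789.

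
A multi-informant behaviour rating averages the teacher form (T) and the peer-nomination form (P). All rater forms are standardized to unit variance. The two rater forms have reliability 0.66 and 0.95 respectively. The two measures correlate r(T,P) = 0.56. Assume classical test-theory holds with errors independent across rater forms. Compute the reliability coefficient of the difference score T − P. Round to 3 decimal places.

0.557

Var(T−P) = 1 + 1 − 2·0.56 = 2 − 1.12 = 0.88.
With uncorrelated errors the cross-covariances are all true-score covariance, so they carry over unchanged; only the diagonal terms shrink to ρᵢσᵢ².
True-score variance = [0.66 + 0.95] − 1.12 = 1.61 − 1.12 = 0.49.
Reliability = 0.49 / 0.88 = 0.557.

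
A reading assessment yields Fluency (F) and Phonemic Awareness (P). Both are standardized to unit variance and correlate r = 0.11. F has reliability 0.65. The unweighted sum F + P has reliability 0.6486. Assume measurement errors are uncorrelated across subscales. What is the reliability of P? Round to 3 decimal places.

0.570

Var(F+P) = 2 + 2·0.11 = 2.220.
True-score variance = ρ_F + ρ_P + 2·0.11, so 0.6486 = (0.65 + ρ_P + 0.22) / 2.220.
ρ_P = 0.6486·2.220 − 0.65 − 0.22 = 0.570.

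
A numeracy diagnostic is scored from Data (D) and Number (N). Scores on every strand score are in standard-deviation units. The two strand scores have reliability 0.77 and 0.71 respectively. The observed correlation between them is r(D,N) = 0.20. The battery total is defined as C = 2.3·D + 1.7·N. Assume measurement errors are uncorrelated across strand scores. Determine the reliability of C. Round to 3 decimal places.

0.789

Var(C) = 2.3² + 1.7² + 2·[3.91·0.20] = 8.18 + 1.564 = 9.744.
Under uncorrelated errors the observed covariances equal the true-score covariances, so only the own-variance terms attenuate.
True-score variance = [2.3²·0.77 + 1.7²·0.71] + 1.564 = 6.1252 + 1.564 = 7.6892.
Reliability = 7.6892 / 9.744 = 0.789.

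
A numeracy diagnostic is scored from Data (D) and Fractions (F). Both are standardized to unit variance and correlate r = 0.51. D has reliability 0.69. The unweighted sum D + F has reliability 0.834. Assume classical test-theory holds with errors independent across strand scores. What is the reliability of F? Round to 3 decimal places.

0.809

Var(D+F) = 2 + 2·0.51 = 3.020.
True-score variance = ρ_D + ρ_F + 2·0.51, so 0.834 = (0.69 + ρ_F + 1.02) / 3.020.
ρ_F = 0.834·3.020 − 0.69 − 1.02 = 0.809.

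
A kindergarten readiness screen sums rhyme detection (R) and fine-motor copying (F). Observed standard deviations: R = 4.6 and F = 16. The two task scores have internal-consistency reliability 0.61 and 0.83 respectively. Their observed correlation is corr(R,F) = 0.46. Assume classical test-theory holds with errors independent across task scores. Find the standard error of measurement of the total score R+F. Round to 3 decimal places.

7.195

Var(total) = 277.16 + 67.712 = 344.872.
True-score variance = 225.388 + 67.712 = 293.1, so reliability = 0.8499.
Error variance = 344.872 − 293.1 = 51.7724; SEM = √51.7724 = 7.195.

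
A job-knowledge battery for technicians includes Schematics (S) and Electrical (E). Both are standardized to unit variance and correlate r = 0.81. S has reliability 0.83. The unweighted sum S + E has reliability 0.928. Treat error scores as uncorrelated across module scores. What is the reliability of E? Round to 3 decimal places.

0.909

Var(S+E) = 2 + 2·0.81 = 3.620.
True-score variance = ρ_S + ρ_E + 2·0.81, so 0.928 = (0.83 + ρ_E + 1.62) / 3.620.
ρ_E = 0.928·3.620 − 0.83 − 1.62 = 0.909.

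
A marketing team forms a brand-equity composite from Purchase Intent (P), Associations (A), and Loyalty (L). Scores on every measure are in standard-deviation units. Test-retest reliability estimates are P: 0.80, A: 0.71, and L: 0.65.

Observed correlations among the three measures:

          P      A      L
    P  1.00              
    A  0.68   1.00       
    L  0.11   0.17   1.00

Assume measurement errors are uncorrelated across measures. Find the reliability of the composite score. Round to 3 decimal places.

Var(P+A+L) = 3 + 2·[0.68 + 0.11 + 0.17] = 3 + 1.92 = 4.92.
With uncorrelated errors the cross-covariances are all true-score covariance, so they carry over unchanged; only the diagonal terms shrink to ρᵢσᵢ².
True-score variance = [0.80 + 0.71 + 0.65] + 1.92 = 2.16 + 1.92 = 4.08.
Reliability = 4.08 / 4.92 = 0.829.

0.829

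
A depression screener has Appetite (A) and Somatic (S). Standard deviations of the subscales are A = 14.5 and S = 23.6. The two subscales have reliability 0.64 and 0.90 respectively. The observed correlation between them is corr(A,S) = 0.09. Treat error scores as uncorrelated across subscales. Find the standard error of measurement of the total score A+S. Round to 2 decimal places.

11.46

Var(total) = 767.21 + 61.596 = 828.806.
True-score variance = 635.824 + 61.596 = 697.42, so reliability = 0.8415.
Error variance = 828.806 − 697.42 = 131.386; SEM = √131.386 = 11.46.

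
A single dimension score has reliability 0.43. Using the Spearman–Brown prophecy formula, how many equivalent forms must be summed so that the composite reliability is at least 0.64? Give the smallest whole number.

k ≥ ρ*(1−ρ₁)/(ρ₁(1−ρ*)) = 0.64·0.57 / (0.43·0.36) = 2.357.
Smallest integer k = 3.

3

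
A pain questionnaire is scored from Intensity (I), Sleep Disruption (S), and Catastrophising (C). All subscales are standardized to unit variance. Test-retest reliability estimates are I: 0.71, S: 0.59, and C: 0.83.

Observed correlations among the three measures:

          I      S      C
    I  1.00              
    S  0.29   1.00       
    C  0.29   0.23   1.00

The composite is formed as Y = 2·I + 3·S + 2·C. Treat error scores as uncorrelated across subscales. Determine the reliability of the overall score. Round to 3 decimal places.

0.784

Var(Y) = 2² + 3² + 2² + 2·[6·0.29 + 4·0.29 + 6·0.23] = 17 + 8.56 = 25.56.
With uncorrelated errors the cross-covariances are all true-score covariance, so they carry over unchanged; only the diagonal terms shrink to ρᵢσᵢ².
True-score variance = [2²·0.71 + 3²·0.59 + 2²·0.83] + 8.56 = 11.47 + 8.56 = 20.03.
Reliability = 20.03 / 25.56 = 0.784.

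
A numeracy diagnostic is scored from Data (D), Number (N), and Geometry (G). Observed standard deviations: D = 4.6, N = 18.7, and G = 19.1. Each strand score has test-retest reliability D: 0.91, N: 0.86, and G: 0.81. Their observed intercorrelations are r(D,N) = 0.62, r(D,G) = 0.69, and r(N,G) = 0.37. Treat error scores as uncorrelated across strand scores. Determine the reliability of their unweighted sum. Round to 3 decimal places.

Var(D+N+G) = 4.6² + 18.7² + 19.1² + 2·[4.6·18.7·0.62 + 4.6·19.1·0.69 + 18.7·19.1·0.37] = 735.66 + 492.217 = 1227.88.
With uncorrelated errors the cross-covariances are all true-score covariance, so they carry over unchanged; only the diagonal terms shrink to ρᵢσᵢ².
True-score variance = [4.6²·0.91 + 18.7²·0.86 + 19.1²·0.81] + 492.217 = 615.485 + 492.217 = 1107.7.
Reliability = 1107.7 / 1227.88 = 0.902.

0.902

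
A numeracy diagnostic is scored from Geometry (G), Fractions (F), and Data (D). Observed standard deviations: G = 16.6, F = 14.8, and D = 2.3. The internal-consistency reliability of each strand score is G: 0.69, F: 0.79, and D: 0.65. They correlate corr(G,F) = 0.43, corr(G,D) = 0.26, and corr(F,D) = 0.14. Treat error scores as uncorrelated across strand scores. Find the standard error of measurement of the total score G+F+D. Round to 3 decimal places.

11.544

Var(total) = 499.89 + 240.67 = 740.56.
True-score variance = 366.617 + 240.67 = 607.286, so reliability = 0.8200.
Error variance = 740.56 − 607.286 = 133.274; SEM = √133.274 = 11.544.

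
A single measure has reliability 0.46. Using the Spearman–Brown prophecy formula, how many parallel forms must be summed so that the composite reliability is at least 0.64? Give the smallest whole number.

3

k ≥ ρ*(1−ρ₁)/(ρ₁(1−ρ*)) = 0.64·0.54 / (0.46·0.36) = 2.087.
Smallest integer k = 3.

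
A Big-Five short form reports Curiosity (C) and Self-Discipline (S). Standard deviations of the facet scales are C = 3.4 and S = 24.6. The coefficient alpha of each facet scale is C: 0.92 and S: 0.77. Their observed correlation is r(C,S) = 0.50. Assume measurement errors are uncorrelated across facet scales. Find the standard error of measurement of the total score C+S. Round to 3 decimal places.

11.837

Var(total) = 616.72 + 83.64 = 700.36.
True-score variance = 476.608 + 83.64 = 560.248, so reliability = 0.7999.
Error variance = 700.36 − 560.248 = 140.112; SEM = √140.112 = 11.837.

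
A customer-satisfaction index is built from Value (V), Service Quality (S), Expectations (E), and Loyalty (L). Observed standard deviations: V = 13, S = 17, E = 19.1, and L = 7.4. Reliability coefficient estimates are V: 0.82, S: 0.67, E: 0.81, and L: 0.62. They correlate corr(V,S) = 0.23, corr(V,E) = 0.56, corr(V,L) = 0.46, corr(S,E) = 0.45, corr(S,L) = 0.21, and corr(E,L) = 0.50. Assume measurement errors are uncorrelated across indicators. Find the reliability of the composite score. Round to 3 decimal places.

0.882

Var(V+S+E+L) = 13² + 17² + 19.1² + 7.4² + 2·[13·17·0.23 + 13·19.1·0.56 + 13·7.4·0.46 + 17·19.1·0.45 + 17·7.4·0.21 + 19.1·7.4·0.50] = 877.57 + 954.666 = 1832.24.
With uncorrelated errors the cross-covariances are all true-score covariance, so they carry over unchanged; only the diagonal terms shrink to ρᵢσᵢ².
True-score variance = [13²·0.82 + 17²·0.67 + 19.1²·0.81 + 7.4²·0.62] + 954.666 = 661.657 + 954.666 = 1616.32.
Reliability = 1616.32 / 1832.24 = 0.882.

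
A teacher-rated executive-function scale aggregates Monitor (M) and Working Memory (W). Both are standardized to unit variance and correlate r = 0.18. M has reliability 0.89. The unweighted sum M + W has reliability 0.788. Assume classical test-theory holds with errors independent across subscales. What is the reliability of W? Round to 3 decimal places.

0.610

Var(M+W) = 2 + 2·0.18 = 2.360.
True-score variance = ρ_M + ρ_W + 2·0.18, so 0.788 = (0.89 + ρ_W + 0.36) / 2.360.
ρ_W = 0.788·2.360 − 0.89 − 0.36 = 0.610.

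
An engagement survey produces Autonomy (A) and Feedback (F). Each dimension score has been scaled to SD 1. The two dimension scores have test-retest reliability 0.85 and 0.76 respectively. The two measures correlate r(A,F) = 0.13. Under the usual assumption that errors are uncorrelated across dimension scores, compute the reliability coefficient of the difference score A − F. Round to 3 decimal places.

0.776

Var(A−F) = 1 + 1 − 2·0.13 = 2 − 0.26 = 1.74.
Because errors are independent across components, Cov(Tᵢ,Tⱼ) = Cov(Xᵢ,Xⱼ); the off-diagonal part of the true-score variance is the same as above.
True-score variance = [0.85 + 0.76] − 0.26 = 1.61 − 0.26 = 1.35.
Reliability = 1.35 / 1.74 = 0.776.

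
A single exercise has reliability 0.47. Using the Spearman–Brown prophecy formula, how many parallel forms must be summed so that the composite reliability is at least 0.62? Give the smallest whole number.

2

k ≥ ρ*(1−ρ₁)/(ρ₁(1−ρ*)) = 0.62·0.53 / (0.47·0.38) = 1.840.
Smallest integer k = 2.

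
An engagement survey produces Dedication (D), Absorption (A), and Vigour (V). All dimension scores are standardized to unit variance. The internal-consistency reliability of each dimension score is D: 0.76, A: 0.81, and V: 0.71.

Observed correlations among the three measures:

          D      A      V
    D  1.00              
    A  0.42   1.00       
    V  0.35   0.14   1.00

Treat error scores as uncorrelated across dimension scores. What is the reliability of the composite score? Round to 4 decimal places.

0.8506

Var(D+A+V) = 3 + 2·[0.42 + 0.35 + 0.14] = 3 + 1.82 = 4.82.
With uncorrelated errors the cross-covariances are all true-score covariance, so they carry over unchanged; only the diagonal terms shrink to ρᵢσᵢ².
True-score variance = [0.76 + 0.81 + 0.71] + 1.82 = 2.28 + 1.82 = 4.1.
Reliability = 4.1 / 4.82 = 0.8506.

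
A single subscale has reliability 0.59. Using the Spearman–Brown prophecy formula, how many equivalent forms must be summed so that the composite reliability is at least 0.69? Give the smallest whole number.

k ≥ ρ*(1−ρ₁)/(ρ₁(1−ρ*)) = 0.69·0.41 / (0.59·0.31) = 1.547.
Smallest integer k = 2.

2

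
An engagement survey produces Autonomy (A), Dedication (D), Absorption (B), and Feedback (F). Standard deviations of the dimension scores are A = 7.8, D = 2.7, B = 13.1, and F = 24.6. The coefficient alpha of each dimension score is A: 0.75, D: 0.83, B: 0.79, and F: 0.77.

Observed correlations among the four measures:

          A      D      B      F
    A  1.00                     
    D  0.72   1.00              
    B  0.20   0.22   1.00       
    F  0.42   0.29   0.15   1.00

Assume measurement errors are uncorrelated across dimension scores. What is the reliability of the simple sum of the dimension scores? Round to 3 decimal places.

0.844

Var(A+D+B+F) = 7.8² + 2.7² + 13.1² + 24.6² + 2·[7.8·2.7·0.72 + 7.8·13.1·0.20 + 7.8·24.6·0.42 + 2.7·13.1·0.22 + 2.7·24.6·0.29 + 13.1·24.6·0.15] = 844.9 + 383.142 = 1228.04.
With uncorrelated errors the cross-covariances are all true-score covariance, so they carry over unchanged; only the diagonal terms shrink to ρᵢσᵢ².
True-score variance = [7.8²·0.75 + 2.7²·0.83 + 13.1²·0.79 + 24.6²·0.77] + 383.142 = 653.226 + 383.142 = 1036.37.
Reliability = 1036.37 / 1228.04 = 0.844.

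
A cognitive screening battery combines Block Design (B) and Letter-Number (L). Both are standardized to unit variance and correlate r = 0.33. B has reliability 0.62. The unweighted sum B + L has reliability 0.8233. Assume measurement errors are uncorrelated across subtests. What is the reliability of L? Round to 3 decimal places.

Var(B+L) = 2 + 2·0.33 = 2.660.
True-score variance = ρ_B + ρ_L + 2·0.33, so 0.8233 = (0.62 + ρ_L + 0.66) / 2.660.
ρ_L = 0.8233·2.660 − 0.62 − 0.66 = 0.910.

0.910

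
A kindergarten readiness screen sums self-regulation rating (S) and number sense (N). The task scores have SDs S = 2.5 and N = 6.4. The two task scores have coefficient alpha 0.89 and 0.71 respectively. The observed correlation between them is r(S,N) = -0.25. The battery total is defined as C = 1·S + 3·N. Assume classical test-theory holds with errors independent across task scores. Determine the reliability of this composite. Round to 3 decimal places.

Var(C) = 2.5² + 3²·6.4² + 2·[3·2.5·6.4·(-0.25)] = 374.89 − 24 = 350.89.
With uncorrelated errors the cross-covariances are all true-score covariance, so they carry over unchanged; only the diagonal terms shrink to ρᵢσᵢ².
True-score variance = [2.5²·0.89 + 3²·6.4²·0.71] − 24 = 267.297 − 24 = 243.297.
Reliability = 243.297 / 350.89 = 0.693.

0.693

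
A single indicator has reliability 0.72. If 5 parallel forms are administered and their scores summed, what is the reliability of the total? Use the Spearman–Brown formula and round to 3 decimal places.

ρ_k = kρ / (1 + (k−1)ρ) = 5·0.72 / (1 + 4·0.72) = 3.600 / 3.880 = 0.928.

0.928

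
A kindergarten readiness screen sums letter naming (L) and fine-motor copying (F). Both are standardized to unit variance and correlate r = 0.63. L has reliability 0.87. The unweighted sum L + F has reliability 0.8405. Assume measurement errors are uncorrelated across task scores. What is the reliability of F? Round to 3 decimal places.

0.610

Var(L+F) = 2 + 2·0.63 = 3.260.
True-score variance = ρ_L + ρ_F + 2·0.63, so 0.8405 = (0.87 + ρ_F + 1.26) / 3.260.
ρ_F = 0.8405·3.260 − 0.87 − 1.26 = 0.610.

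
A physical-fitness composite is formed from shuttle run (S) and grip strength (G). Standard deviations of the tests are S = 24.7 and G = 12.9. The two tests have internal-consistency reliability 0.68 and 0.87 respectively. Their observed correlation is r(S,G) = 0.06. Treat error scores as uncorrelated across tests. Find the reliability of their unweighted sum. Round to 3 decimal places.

0.734

Var(S+G) = 24.7² + 12.9² + 2·[24.7·12.9·0.06] = 776.5 + 38.2356 = 814.736.
Because errors are independent across components, Cov(Tᵢ,Tⱼ) = Cov(Xᵢ,Xⱼ); the off-diagonal part of the true-score variance is the same as above.
True-score variance = [24.7²·0.68 + 12.9²·0.87] + 38.2356 = 559.638 + 38.2356 = 597.873.
Reliability = 597.873 / 814.736 = 0.734.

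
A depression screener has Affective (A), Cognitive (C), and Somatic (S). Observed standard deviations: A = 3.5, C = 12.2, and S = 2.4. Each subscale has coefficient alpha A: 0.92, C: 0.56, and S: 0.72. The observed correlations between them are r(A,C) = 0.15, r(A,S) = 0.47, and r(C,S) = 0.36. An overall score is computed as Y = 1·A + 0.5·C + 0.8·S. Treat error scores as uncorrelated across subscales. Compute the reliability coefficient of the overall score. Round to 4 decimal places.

Var(Y) = 3.5² + 0.5²·12.2² + 0.8²·2.4² + 2·[0.5·3.5·12.2·0.15 + 0.8·3.5·2.4·0.47 + 0.4·12.2·2.4·0.36] = 53.1464 + 21.1544 = 74.3008.
Under uncorrelated errors the observed covariances equal the true-score covariances, so only the own-variance terms attenuate.
True-score variance = [3.5²·0.92 + 0.5²·12.2²·0.56 + 0.8²·2.4²·0.72] + 21.1544 = 34.7618 + 21.1544 = 55.9162.
Reliability = 55.9162 / 74.3008 = 0.7526.

0.7526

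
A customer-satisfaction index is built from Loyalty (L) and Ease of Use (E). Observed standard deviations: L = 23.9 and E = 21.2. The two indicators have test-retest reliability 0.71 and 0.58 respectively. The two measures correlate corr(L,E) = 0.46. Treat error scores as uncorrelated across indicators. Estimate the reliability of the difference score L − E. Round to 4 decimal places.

0.3608

Var(L−E) = 23.9² + 21.2² − 2·23.9·21.2·0.46 = 1020.65 − 466.146 = 554.504.
Because errors are independent across components, Cov(Tᵢ,Tⱼ) = Cov(Xᵢ,Xⱼ); the off-diagonal part of the true-score variance is the same as above.
True-score variance = [23.9²·0.71 + 21.2²·0.58] − 466.146 = 666.234 − 466.146 = 200.089.
Reliability = 200.089 / 554.504 = 0.3608.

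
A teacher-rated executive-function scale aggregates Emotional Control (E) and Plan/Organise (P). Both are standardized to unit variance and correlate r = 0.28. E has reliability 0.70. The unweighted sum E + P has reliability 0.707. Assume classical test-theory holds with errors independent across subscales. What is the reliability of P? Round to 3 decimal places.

0.550

Var(E+P) = 2 + 2·0.28 = 2.560.
True-score variance = ρ_E + ρ_P + 2·0.28, so 0.707 = (0.70 + ρ_P + 0.56) / 2.560.
ρ_P = 0.707·2.560 − 0.70 − 0.56 = 0.550.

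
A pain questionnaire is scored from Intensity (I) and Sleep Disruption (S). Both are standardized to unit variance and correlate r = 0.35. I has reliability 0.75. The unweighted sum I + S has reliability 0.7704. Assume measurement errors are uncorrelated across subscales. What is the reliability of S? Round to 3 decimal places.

0.630

Var(I+S) = 2 + 2·0.35 = 2.700.
True-score variance = ρ_I + ρ_S + 2·0.35, so 0.7704 = (0.75 + ρ_S + 0.70) / 2.700.
ρ_S = 0.7704·2.700 − 0.75 − 0.70 = 0.630.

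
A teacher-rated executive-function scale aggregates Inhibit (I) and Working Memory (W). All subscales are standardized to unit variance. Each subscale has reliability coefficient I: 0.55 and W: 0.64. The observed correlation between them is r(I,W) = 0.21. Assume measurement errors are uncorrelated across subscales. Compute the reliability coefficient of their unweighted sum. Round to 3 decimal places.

Var(I+W) = 2 + 2·[0.21] = 2 + 0.42 = 2.42.
Because errors are independent across components, Cov(Tᵢ,Tⱼ) = Cov(Xᵢ,Xⱼ); the off-diagonal part of the true-score variance is the same as above.
True-score variance = [0.55 + 0.64] + 0.42 = 1.19 + 0.42 = 1.61.
Reliability = 1.61 / 2.42 = 0.665.

0.665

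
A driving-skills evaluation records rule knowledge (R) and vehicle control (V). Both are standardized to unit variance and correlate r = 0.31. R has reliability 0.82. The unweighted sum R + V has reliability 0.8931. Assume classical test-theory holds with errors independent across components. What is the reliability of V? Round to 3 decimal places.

Var(R+V) = 2 + 2·0.31 = 2.620.
True-score variance = ρ_R + ρ_V + 2·0.31, so 0.8931 = (0.82 + ρ_V + 0.62) / 2.620.
ρ_V = 0.8931·2.620 − 0.82 − 0.62 = 0.900.

0.900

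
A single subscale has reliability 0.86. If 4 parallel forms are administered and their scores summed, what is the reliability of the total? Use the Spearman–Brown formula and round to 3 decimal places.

0.961

ρ_k = kρ / (1 + (k−1)ρ) = 4·0.86 / (1 + 3·0.86) = 3.440 / 3.580 = 0.961.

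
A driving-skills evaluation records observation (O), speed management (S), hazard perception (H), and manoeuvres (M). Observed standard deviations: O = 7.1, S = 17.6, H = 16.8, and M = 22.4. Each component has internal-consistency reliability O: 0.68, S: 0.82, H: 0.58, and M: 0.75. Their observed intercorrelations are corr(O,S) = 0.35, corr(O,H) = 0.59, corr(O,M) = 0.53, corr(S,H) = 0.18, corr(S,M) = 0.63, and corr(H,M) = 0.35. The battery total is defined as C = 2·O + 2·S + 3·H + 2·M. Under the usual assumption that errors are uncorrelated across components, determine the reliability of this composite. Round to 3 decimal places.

0.846

Var(C) = 2²·7.1² + 2²·17.6² + 3²·16.8² + 2²·22.4² + 2·[4·7.1·17.6·0.35 + 6·7.1·16.8·0.59 + 4·7.1·22.4·0.53 + 6·17.6·16.8·0.18 + 4·17.6·22.4·0.63 + 6·16.8·22.4·0.35] = 5987.88 + 6074.9 = 12062.8.
Because errors are independent across components, Cov(Tᵢ,Tⱼ) = Cov(Xᵢ,Xⱼ); the off-diagonal part of the true-score variance is the same as above.
True-score variance = [2²·7.1²·0.68 + 2²·17.6²·0.82 + 3²·16.8²·0.58 + 2²·22.4²·0.75] + 6074.9 = 4131.7 + 6074.9 = 10206.6.
Reliability = 10206.6 / 12062.8 = 0.846.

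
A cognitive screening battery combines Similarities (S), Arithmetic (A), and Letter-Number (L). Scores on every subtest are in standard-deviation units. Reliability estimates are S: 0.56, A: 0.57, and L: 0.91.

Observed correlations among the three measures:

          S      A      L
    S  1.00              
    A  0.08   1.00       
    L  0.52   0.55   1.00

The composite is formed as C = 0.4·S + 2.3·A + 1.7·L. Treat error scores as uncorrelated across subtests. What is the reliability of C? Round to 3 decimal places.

Var(C) = 0.4² + 2.3² + 1.7² + 2·[0.92·0.08 + 0.68·0.52 + 3.91·0.55] = 8.34 + 5.1554 = 13.4954.
Because errors are independent across components, Cov(Tᵢ,Tⱼ) = Cov(Xᵢ,Xⱼ); the off-diagonal part of the true-score variance is the same as above.
True-score variance = [0.4²·0.56 + 2.3²·0.57 + 1.7²·0.91] + 5.1554 = 5.7348 + 5.1554 = 10.8902.
Reliability = 10.8902 / 13.4954 = 0.807.

0.807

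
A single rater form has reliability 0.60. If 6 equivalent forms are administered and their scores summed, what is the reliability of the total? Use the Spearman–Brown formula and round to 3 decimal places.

ρ_k = kρ / (1 + (k−1)ρ) = 6·0.60 / (1 + 5·0.60) = 3.600 / 4.000 = 0.900.

0.900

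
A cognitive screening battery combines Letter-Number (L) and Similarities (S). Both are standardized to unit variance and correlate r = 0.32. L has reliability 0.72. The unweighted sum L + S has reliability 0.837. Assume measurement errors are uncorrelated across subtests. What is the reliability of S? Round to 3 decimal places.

Var(L+S) = 2 + 2·0.32 = 2.640.
True-score variance = ρ_L + ρ_S + 2·0.32, so 0.837 = (0.72 + ρ_S + 0.64) / 2.640.
ρ_S = 0.837·2.640 − 0.72 − 0.64 = 0.850.

0.850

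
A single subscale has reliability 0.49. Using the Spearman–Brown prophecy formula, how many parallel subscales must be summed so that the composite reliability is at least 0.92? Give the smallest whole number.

k ≥ ρ*(1−ρ₁)/(ρ₁(1−ρ*)) = 0.92·0.51 / (0.49·0.08) = 11.969.
Smallest integer k = 12.

12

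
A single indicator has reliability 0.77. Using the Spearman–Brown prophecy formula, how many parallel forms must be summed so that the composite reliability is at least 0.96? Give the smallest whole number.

8

k ≥ ρ*(1−ρ₁)/(ρ₁(1−ρ*)) = 0.96·0.23 / (0.77·0.04) = 7.169.
Smallest integer k = 8.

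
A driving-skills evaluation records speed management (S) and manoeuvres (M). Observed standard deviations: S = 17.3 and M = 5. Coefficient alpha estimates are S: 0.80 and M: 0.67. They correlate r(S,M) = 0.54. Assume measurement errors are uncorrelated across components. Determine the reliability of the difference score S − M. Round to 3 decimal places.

0.705

Var(S−M) = 17.3² + 5² − 2·17.3·5·0.54 = 324.29 − 93.42 = 230.87.
Because errors are independent across components, Cov(Tᵢ,Tⱼ) = Cov(Xᵢ,Xⱼ); the off-diagonal part of the true-score variance is the same as above.
True-score variance = [17.3²·0.80 + 5²·0.67] − 93.42 = 256.182 − 93.42 = 162.762.
Reliability = 162.762 / 230.87 = 0.705.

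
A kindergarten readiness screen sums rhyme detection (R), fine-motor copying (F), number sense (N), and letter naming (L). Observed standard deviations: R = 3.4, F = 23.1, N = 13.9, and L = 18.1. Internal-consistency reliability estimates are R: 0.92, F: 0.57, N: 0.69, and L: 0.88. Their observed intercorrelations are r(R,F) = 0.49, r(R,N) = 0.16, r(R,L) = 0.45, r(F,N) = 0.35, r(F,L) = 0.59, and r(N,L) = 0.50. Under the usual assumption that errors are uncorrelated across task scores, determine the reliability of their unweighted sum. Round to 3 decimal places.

Var(R+F+N+L) = 3.4² + 23.1² + 13.9² + 18.1² + 2·[3.4·23.1·0.49 + 3.4·13.9·0.16 + 3.4·18.1·0.45 + 23.1·13.9·0.35 + 23.1·18.1·0.59 + 13.9·18.1·0.50] = 1065.99 + 1117.2 = 2183.19.
Under uncorrelated errors the observed covariances equal the true-score covariances, so only the own-variance terms attenuate.
True-score variance = [3.4²·0.92 + 23.1²·0.57 + 13.9²·0.69 + 18.1²·0.88] + 1117.2 = 736.405 + 1117.2 = 1853.61.
Reliability = 1853.61 / 2183.19 = 0.849.

0.849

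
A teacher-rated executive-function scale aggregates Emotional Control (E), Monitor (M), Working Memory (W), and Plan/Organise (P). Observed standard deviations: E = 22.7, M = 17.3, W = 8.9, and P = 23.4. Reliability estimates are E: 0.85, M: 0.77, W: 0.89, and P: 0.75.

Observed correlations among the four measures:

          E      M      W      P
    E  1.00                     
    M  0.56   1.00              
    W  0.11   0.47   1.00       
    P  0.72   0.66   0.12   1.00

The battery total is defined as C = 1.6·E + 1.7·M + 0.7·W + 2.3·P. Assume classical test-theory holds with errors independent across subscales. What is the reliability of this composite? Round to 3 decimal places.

Var(C) = 1.6²·22.7² + 1.7²·17.3² + 0.7²·8.9² + 2.3²·23.4² + 2·[2.72·22.7·17.3·0.56 + 1.12·22.7·8.9·0.11 + 3.68·22.7·23.4·0.72 + 1.19·17.3·8.9·0.47 + 3.91·17.3·23.4·0.66 + 1.61·8.9·23.4·0.12] = 5119.5 + 6403.02 = 11522.5.
Because errors are independent across components, Cov(Tᵢ,Tⱼ) = Cov(Xᵢ,Xⱼ); the off-diagonal part of the true-score variance is the same as above.
True-score variance = [1.6²·22.7²·0.85 + 1.7²·17.3²·0.77 + 0.7²·8.9²·0.89 + 2.3²·23.4²·0.75] + 6403.02 = 3994.27 + 6403.02 = 10397.3.
Reliability = 10397.3 / 11522.5 = 0.902.

0.902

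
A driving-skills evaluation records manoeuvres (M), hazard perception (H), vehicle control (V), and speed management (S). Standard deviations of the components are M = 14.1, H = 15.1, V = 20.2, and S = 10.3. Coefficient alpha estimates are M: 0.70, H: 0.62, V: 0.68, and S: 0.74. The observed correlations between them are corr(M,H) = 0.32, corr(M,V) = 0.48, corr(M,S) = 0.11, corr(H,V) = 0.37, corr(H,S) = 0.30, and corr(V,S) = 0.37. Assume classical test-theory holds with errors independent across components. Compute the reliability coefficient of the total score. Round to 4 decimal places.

0.8359

Var(M+H+V+S) = 14.1² + 15.1² + 20.2² + 10.3² + 2·[14.1·15.1·0.32 + 14.1·20.2·0.48 + 14.1·10.3·0.11 + 15.1·20.2·0.37 + 15.1·10.3·0.30 + 20.2·10.3·0.37] = 940.95 + 914.637 = 1855.59.
Because errors are independent across components, Cov(Tᵢ,Tⱼ) = Cov(Xᵢ,Xⱼ); the off-diagonal part of the true-score variance is the same as above.
True-score variance = [14.1²·0.70 + 15.1²·0.62 + 20.2²·0.68 + 10.3²·0.74] + 914.637 = 636.507 + 914.637 = 1551.14.
Reliability = 1551.14 / 1855.59 = 0.8359.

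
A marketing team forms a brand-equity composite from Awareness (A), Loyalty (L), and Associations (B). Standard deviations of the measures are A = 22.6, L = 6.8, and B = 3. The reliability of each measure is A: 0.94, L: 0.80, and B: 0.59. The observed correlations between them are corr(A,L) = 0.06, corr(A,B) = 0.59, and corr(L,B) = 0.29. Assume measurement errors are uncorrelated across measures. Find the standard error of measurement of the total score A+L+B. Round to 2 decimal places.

6.60

Var(total) = 566 + 110.278 = 676.278.
True-score variance = 522.416 + 110.278 = 632.694, so reliability = 0.9356.
Error variance = 676.278 − 632.694 = 43.5836; SEM = √43.5836 = 6.60.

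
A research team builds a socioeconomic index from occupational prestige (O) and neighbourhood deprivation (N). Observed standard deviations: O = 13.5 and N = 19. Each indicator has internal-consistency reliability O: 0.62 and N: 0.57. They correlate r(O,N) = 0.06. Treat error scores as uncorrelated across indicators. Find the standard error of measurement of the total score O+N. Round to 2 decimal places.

Var(total) = 543.25 + 30.78 = 574.03.
True-score variance = 318.765 + 30.78 = 349.545, so reliability = 0.6089.
Error variance = 574.03 − 349.545 = 224.485; SEM = √224.485 = 14.98.

14.98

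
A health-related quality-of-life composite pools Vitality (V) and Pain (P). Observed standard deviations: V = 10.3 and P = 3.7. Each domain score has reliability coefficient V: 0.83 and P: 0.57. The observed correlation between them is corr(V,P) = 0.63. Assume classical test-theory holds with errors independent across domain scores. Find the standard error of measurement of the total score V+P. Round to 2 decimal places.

4.89

Var(total) = 119.78 + 48.0186 = 167.799.
True-score variance = 95.858 + 48.0186 = 143.877, so reliability = 0.8574.
Error variance = 167.799 − 143.877 = 23.922; SEM = √23.922 = 4.89.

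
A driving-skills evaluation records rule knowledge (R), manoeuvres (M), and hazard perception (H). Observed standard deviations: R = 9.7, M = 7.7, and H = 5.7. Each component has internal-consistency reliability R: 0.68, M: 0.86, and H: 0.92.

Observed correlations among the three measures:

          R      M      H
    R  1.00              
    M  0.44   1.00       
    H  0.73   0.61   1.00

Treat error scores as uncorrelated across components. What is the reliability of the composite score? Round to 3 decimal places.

Var(R+M+H) = 9.7² + 7.7² + 5.7² + 2·[9.7·7.7·0.44 + 9.7·5.7·0.73 + 7.7·5.7·0.61] = 185.87 + 199.996 = 385.866.
With uncorrelated errors the cross-covariances are all true-score covariance, so they carry over unchanged; only the diagonal terms shrink to ρᵢσᵢ².
True-score variance = [9.7²·0.68 + 7.7²·0.86 + 5.7²·0.92] + 199.996 = 144.861 + 199.996 = 344.858.
Reliability = 344.858 / 385.866 = 0.894.

0.894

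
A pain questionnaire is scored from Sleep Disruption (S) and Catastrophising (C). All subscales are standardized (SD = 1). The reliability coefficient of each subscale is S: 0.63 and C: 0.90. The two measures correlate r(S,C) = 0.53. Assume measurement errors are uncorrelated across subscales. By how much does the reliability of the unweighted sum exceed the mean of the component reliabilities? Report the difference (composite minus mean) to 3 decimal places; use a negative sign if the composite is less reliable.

Var(sum) = 2 + 1.06 = 3.06; true-score variance = 1.53 + 1.06 = 2.59; composite reliability = 0.8464.
Mean component reliability = 0.7650.
Difference = 0.8464 − 0.7650 = 0.081.

0.081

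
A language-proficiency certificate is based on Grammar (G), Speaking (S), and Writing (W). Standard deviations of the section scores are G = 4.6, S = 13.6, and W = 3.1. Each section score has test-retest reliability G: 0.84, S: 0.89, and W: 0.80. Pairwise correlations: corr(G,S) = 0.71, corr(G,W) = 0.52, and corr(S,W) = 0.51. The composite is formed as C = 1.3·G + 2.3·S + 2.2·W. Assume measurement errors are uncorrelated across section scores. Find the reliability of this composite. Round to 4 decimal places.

0.9227

Var(C) = 1.3²·4.6² + 2.3²·13.6² + 2.2²·3.1² + 2·[2.99·4.6·13.6·0.71 + 2.86·4.6·3.1·0.52 + 5.06·13.6·3.1·0.51] = 1060.71 + 525.628 = 1586.34.
Because errors are independent across components, Cov(Tᵢ,Tⱼ) = Cov(Xᵢ,Xⱼ); the off-diagonal part of the true-score variance is the same as above.
True-score variance = [1.3²·4.6²·0.84 + 2.3²·13.6²·0.89 + 2.2²·3.1²·0.80] + 525.628 = 938.059 + 525.628 = 1463.69.
Reliability = 1463.69 / 1586.34 = 0.9227.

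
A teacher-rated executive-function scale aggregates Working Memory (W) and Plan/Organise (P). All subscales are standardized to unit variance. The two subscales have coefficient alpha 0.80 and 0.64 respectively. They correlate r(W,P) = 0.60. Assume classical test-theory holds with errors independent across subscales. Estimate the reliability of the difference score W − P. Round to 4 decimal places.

Var(W−P) = 1 + 1 − 2·0.60 = 2 − 1.2 = 0.8.
With uncorrelated errors the cross-covariances are all true-score covariance, so they carry over unchanged; only the diagonal terms shrink to ρᵢσᵢ².
True-score variance = [0.80 + 0.64] − 1.2 = 1.44 − 1.2 = 0.24.
Reliability = 0.24 / 0.8 = 0.3000.

0.3000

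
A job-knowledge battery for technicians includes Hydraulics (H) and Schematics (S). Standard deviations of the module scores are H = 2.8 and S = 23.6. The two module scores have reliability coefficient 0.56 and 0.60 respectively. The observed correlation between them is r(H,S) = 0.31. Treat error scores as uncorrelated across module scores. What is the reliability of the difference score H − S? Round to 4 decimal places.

0.5681

Var(H−S) = 2.8² + 23.6² − 2·2.8·23.6·0.31 = 564.8 − 40.9696 = 523.83.
Because errors are independent across components, Cov(Tᵢ,Tⱼ) = Cov(Xᵢ,Xⱼ); the off-diagonal part of the true-score variance is the same as above.
True-score variance = [2.8²·0.56 + 23.6²·0.60] − 40.9696 = 338.566 − 40.9696 = 297.597.
Reliability = 297.597 / 523.83 = 0.5681.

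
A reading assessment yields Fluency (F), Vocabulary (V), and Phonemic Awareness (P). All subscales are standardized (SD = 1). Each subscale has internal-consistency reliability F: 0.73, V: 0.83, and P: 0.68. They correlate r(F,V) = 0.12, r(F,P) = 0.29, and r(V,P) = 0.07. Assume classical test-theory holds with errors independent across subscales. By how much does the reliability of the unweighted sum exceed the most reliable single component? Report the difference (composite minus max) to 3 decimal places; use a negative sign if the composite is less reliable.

-0.022

Var(sum) = 3 + 0.96 = 3.96; true-score variance = 2.24 + 0.96 = 3.2; composite reliability = 0.8081.
Max component reliability = 0.8300.
Difference = 0.8081 − 0.8300 = -0.022.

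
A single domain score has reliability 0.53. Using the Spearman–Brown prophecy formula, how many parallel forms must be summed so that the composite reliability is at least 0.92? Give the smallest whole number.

k ≥ ρ*(1−ρ₁)/(ρ₁(1−ρ*)) = 0.92·0.47 / (0.53·0.08) = 10.198.
Smallest integer k = 11.

11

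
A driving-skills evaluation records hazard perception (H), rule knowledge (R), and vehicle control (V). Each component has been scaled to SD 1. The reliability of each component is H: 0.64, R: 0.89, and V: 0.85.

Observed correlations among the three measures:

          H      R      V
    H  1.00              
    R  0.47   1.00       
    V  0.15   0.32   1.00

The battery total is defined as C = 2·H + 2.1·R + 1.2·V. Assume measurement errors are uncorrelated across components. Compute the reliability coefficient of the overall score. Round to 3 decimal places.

Var(C) = 2² + 2.1² + 1.2² + 2·[4.2·0.47 + 2.4·0.15 + 2.52·0.32] = 9.85 + 6.2808 = 16.1308.
Under uncorrelated errors the observed covariances equal the true-score covariances, so only the own-variance terms attenuate.
True-score variance = [2²·0.64 + 2.1²·0.89 + 1.2²·0.85] + 6.2808 = 7.7089 + 6.2808 = 13.9897.
Reliability = 13.9897 / 16.1308 = 0.867.

0.867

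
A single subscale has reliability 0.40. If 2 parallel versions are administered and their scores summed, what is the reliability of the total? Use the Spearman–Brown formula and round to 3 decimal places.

ρ_k = kρ / (1 + (k−1)ρ) = 2·0.40 / (1 + 1·0.40) = 0.800 / 1.400 = 0.571.

0.571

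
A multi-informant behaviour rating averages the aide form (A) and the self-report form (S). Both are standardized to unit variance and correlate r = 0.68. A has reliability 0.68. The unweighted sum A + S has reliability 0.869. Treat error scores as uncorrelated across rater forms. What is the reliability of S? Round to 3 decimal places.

Var(A+S) = 2 + 2·0.68 = 3.360.
True-score variance = ρ_A + ρ_S + 2·0.68, so 0.869 = (0.68 + ρ_S + 1.36) / 3.360.
ρ_S = 0.869·3.360 − 0.68 − 1.36 = 0.880.

0.880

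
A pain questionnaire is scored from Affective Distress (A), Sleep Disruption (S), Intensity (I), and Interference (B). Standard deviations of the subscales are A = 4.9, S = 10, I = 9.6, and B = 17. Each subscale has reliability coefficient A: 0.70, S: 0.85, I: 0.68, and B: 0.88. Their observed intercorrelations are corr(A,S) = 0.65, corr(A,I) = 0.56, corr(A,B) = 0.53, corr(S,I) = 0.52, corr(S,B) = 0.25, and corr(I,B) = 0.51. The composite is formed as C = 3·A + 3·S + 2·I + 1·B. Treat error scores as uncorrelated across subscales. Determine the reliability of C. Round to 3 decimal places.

0.914

Var(C) = 3²·4.9² + 3²·10² + 2²·9.6² + 17² + 2·[9·4.9·10·0.65 + 6·4.9·9.6·0.56 + 3·4.9·17·0.53 + 6·10·9.6·0.52 + 3·10·17·0.25 + 2·9.6·17·0.51] = 1773.73 + 2341.27 = 4115.
Under uncorrelated errors the observed covariances equal the true-score covariances, so only the own-variance terms attenuate.
True-score variance = [3²·4.9²·0.70 + 3²·10²·0.85 + 2²·9.6²·0.68 + 17²·0.88] + 2341.27 = 1421.26 + 2341.27 = 3762.53.
Reliability = 3762.53 / 4115 = 0.914.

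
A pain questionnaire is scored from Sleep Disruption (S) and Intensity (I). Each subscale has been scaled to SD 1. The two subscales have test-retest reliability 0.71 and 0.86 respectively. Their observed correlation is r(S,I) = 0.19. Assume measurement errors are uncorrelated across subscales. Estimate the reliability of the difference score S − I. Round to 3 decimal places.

0.735

Var(S−I) = 1 + 1 − 2·0.19 = 2 − 0.38 = 1.62.
Because errors are independent across components, Cov(Tᵢ,Tⱼ) = Cov(Xᵢ,Xⱼ); the off-diagonal part of the true-score variance is the same as above.
True-score variance = [0.71 + 0.86] − 0.38 = 1.57 − 0.38 = 1.19.
Reliability = 1.19 / 1.62 = 0.735.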